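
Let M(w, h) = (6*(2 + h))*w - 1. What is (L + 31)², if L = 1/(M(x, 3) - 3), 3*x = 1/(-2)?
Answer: 77284/81 ≈ 954.12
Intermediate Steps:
x = -⅙ (x = (⅓)/(-2) = (⅓)*(-½) = -⅙ ≈ -0.16667)
M(w, h) = -1 + w*(12 + 6*h) (M(w, h) = (12 + 6*h)*w - 1 = w*(12 + 6*h) - 1 = -1 + w*(12 + 6*h))
L = -⅑ (L = 1/((-1 + 12*(-⅙) + 6*3*(-⅙)) - 3) = 1/((-1 - 2 - 3) - 3) = 1/(-6 - 3) = 1/(-9) = -⅑ ≈ -0.11111)
(L + 31)² = (-⅑ + 31)² = (278/9)² = 77284/81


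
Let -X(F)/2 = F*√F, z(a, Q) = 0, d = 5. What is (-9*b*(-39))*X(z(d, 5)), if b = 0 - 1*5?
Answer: 0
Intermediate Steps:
b = -5 (b = 0 - 5 = -5)
X(F) = -2*F^(3/2) (X(F) = -2*F*√F = -2*F^(3/2))
(-9*b*(-39))*X(z(d, 5)) = (-9*(-5)*(-39))*(-2*0^(3/2)) = (45*(-39))*(-2*0) = -1755*0 = 0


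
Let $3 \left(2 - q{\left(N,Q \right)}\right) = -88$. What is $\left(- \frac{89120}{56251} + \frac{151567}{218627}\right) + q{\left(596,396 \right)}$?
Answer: $\frac{1123136084669}{36893962131} \approx 30.442$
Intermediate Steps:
$q{\left(N,Q \right)} = \frac{94}{3}$ ($q{\left(N,Q \right)} = 2 - - \frac{88}{3} = 2 + \frac{88}{3} = \frac{94}{3}$)
$\left(- \frac{89120}{56251} + \frac{151567}{218627}\right) + q{\left(596,396 \right)} = \left(- \frac{89120}{56251} + \frac{151567}{218627}\right) + \frac{94}{3} = - \frac{10958242923}{12297987377} + \frac{94}{3} = \frac{1123136084669}{36893962131}$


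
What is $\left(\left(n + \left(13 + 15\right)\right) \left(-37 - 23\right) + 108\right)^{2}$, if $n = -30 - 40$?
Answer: $6906384$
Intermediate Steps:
$n = -70$ ($n = -30 - 40 = -70$)
$\left(\left(n + \left(13 + 15\right)\right) \left(-37 - 23\right) + 108\right)^{2} = \left(\left(-70 + \left(13 + 15\right)\right) \left(-37 - 23\right) + 108\right)^{2} = \left(\left(-70 + 28\right) \left(-60\right) + 108\right)^{2} = \left(\left(-42\right) \left(-60\right) + 108\right)^{2} = \left(2520 + 108\right)^{2} = 2628^{2} = 6906384$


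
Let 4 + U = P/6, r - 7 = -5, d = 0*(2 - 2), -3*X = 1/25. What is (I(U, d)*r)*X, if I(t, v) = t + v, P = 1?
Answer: 23/225 ≈ 0.10222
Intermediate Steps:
X = -1/75 (X = -⅓/25 = -⅓*1/25 = -1/75 ≈ -0.013333)
d = 0 (d = 0*0 = 0)
r = 2 (r = 7 - 5 = 2)
U = -23/6 (U = -4 + 1/6 = -4 + 1*(⅙) = -4 + ⅙ = -23/6 ≈ -3.8333)
(I(U, d)*r)*X = ((-23/6 + 0)*2)*(-1/75) = -23/6*2*(-1/75) = -23/3*(-1/75) = 23/225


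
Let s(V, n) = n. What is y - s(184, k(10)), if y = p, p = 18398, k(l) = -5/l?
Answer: 36797/2 ≈ 18399.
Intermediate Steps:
y = 18398
y - s(184, k(10)) = 18398 - (-5)/10 = 18398 - 1*(-½) = 18398 + ½ = 36797/2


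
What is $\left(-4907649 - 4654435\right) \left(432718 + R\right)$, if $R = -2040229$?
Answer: $15371155212924$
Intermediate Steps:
$\left(-4907649 - 4654435\right) \left(432718 + R\right) = \left(-4907649 - 4654435\right) \left(432718 - 2040229\right) = \left(-9562084\right) \left(-1607511\right) = 15371155212924$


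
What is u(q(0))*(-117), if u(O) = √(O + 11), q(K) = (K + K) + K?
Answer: -117*√11 ≈ -388.04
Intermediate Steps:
q(K) = 3*K (q(K) = 2*K + K = 3*K)
u(O) = √(11 + O)
u(q(0))*(-117) = √(11 + 3*0)*(-117) = √(11 + 0)*(-117) = √11*(-117) = -117*√11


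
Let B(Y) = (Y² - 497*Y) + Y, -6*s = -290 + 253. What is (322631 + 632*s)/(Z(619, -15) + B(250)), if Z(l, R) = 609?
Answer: -979585/182673 ≈ -5.3625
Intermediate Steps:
s = 37/6 (s = -(-290 + 253)/6 = -⅙*(-37) = 37/6 ≈ 6.1667)
B(Y) = Y² - 496*Y
(322631 + 632*s)/(Z(619, -15) + B(250)) = (322631 + 632*(37/6))/(609 + 250*(-496 + 250)) = (322631 + 11692/3)/(609 + 250*(-246)) = 979585/(3*(609 - 61500)) = (979585/3)/(-60891) = (979585/3)*(-1/60891) = -979585/182673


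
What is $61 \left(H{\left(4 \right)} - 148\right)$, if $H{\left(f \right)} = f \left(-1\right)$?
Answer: $-9272$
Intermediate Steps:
$H{\left(f \right)} = - f$
$61 \left(H{\left(4 \right)} - 148\right) = 61 \left(\left(-1\right) 4 - 148\right) = 61 \left(-4 - 148\right) = 61 \left(-152\right) = -9272$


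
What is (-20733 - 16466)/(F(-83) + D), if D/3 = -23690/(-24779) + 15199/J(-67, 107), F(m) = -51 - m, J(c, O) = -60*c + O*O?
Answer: -14258612950849/14495033125 ≈ -983.69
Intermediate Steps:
J(c, O) = O**2 - 60*c (J(c, O) = -60*c + O**2 = O**2 - 60*c)
D = 2229229893/383306351 (D = 3*(-23690/(-24779) + 15199/(107**2 - 60*(-67))) = 3*(-23690*(-1/24779) + 15199/(11449 + 4020)) = 3*(23690/24779 + 15199/15469) = 3*(743076631/383306351) = 2229229893/383306351 ≈ 5.8158)
(-20733 - 16466)/(F(-83) + D) = (-20733 - 16466)/((-51 - 1*(-83)) + 2229229893/383306351) = -37199/((-51 + 83) + 2229229893/383306351) = -37199/(32 + 2229229893/383306351) = -37199/14495033125/383306351 = -37199*383306351/14495033125 = -14258612950849/14495033125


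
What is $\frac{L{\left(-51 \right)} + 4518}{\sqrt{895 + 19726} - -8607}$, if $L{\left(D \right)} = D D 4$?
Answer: $\frac{64216827}{37029914} - \frac{7461 \sqrt{20621}}{37029914} \approx 1.7053$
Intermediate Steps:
$L{\left(D \right)} = 4 D^{2}$ ($L{\left(D \right)} = D^{2} \cdot 4 = 4 D^{2}$)
$\frac{L{\left(-51 \right)} + 4518}{\sqrt{895 + 19726} - -8607} = \frac{4 \left(-51\right)^{2} + 4518}{\sqrt{895 + 19726} - -8607} = \frac{4 \cdot 2601 + 4518}{\sqrt{20621} + 8607} = \frac{10404 + 4518}{8607 + \sqrt{20621}} = \frac{14922}{8607 + \sqrt{20621}}$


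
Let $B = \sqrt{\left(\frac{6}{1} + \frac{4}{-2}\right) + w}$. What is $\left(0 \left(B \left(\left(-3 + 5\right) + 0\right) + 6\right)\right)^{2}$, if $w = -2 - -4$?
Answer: $0$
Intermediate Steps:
$w = 2$ ($w = -2 + 4 = 2$)
$B = \sqrt{6}$ ($B = \sqrt{\left(\frac{6}{1} + \frac{4}{-2}\right) + 2} = \sqrt{\left(6 \cdot 1 + 4 \left(- \frac{1}{2}\right)\right) + 2} = \sqrt{\left(6 - 2\right) + 2} = \sqrt{4 + 2} = \sqrt{6} \approx 2.4495$)
$\left(0 \left(B \left(\left(-3 + 5\right) + 0\right) + 6\right)\right)^{2} = \left(0 \left(\sqrt{6} \left(\left(-3 + 5\right) + 0\right) + 6\right)\right)^{2} = \left(0 \left(\sqrt{6} \left(2 + 0\right) + 6\right)\right)^{2} = \left(0 \left(\sqrt{6} \cdot 2 + 6\right)\right)^{2} = \left(0 \left(2 \sqrt{6} + 6\right)\right)^{2} = \left(0 \left(6 + 2 \sqrt{6}\right)\right)^{2} = 0^{2} = 0$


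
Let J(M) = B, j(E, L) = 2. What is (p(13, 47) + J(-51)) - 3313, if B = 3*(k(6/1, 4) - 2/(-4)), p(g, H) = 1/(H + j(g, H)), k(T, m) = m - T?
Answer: -325113/98 ≈ -3317.5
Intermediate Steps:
p(g, H) = 1/(2 + H) (p(g, H) = 1/(H + 2) = 1/(2 + H))
B = -9/2 (B = 3*((4 - 6/1) - 2/(-4)) = 3*((4 - 6) - 2*(-1/4)) = 3*((4 - 1*6) + 1/2) = 3*((4 - 6) + 1/2) = 3*(-2 + 1/2) = 3*(-3/2) = -9/2 ≈ -4.5000)
J(M) = -9/2
(p(13, 47) + J(-51)) - 3313 = (1/(2 + 47) - 9/2) - 3313 = (1/49 - 9/2) - 3313 = -439/98 - 3313 = -325113/98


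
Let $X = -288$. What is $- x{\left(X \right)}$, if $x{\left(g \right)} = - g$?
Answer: $-288$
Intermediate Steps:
$- x{\left(X \right)} = - \left(-1\right) \left(-288\right) = \left(-1\right) 288 = -288$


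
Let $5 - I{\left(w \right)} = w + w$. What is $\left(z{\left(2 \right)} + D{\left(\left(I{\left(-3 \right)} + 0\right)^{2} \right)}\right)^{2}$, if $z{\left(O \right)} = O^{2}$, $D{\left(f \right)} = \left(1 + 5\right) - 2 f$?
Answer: $53824$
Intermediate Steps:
$I{\left(w \right)} = 5 - 2 w$ ($I{\left(w \right)} = 5 - \left(w + w\right) = 5 - 2 w$)
$D{\left(f \right)} = 6 - 2 f$
$\left(z{\left(2 \right)} + D{\left(\left(I{\left(-3 \right)} + 0\right)^{2} \right)}\right)^{2} = \left(2^{2} + \left(6 - 2 \left(\left(5 - -6\right) + 0\right)^{2}\right)\right)^{2} = \left(4 + \left(6 - 2 \left(\left(5 + 6\right) + 0\right)^{2}\right)\right)^{2} = \left(4 + \left(6 - 2 \left(11 + 0\right)^{2}\right)\right)^{2} = \left(4 + \left(6 - 2 \cdot 11^{2}\right)\right)^{2} = \left(4 + \left(6 - 242\right)\right)^{2} = \left(4 - 236\right)^{2} = \left(-232\right)^{2} = 53824$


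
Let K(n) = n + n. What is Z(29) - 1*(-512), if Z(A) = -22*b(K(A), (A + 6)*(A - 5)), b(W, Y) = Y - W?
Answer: -16692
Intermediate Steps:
K(n) = 2*n
Z(A) = 44*A - 22*(-5 + A)*(6 + A) (Z(A) = -22*((A + 6)*(A - 5) - 2*A) = -22*((6 + A)*(-5 + A) - 2*A) = -22*((-5 + A)*(6 + A) - 2*A) = -22*(-2*A + (-5 + A)*(6 + A)) = 44*A - 22*(-5 + A)*(6 + A))
Z(29) - 1*(-512) = (660 - 22*29² + 22*29) - 1*(-512) = (660 - 22*841 + 638) + 512 = (660 - 18502 + 638) + 512 = -17204 + 512 = -16692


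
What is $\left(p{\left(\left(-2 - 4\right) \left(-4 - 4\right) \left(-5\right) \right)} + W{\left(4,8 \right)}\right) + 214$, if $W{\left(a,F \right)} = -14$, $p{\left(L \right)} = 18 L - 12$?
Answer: $-4132$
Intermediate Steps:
$p{\left(L \right)} = -12 + 18 L$
$\left(p{\left(\left(-2 - 4\right) \left(-4 - 4\right) \left(-5\right) \right)} + W{\left(4,8 \right)}\right) + 214 = \left(\left(-12 + 18 \left(-2 - 4\right) \left(-4 - 4\right) \left(-5\right)\right) - 14\right) + 214 = \left(\left(-12 + 18 \left(-6\right) \left(-8\right) \left(-5\right)\right) - 14\right) + 214 = \left(\left(-12 + 18 \cdot 48 \left(-5\right)\right) - 14\right) + 214 = \left(\left(-12 + 18 \left(-240\right)\right) - 14\right) + 214 = \left(\left(-12 - 4320\right) - 14\right) + 214 = \left(-4332 - 14\right) + 214 = -4346 + 214 = -4132$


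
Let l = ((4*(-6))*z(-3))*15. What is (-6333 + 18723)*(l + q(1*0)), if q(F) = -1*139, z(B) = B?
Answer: 11658990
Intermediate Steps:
q(F) = -139
l = 1080 (l = ((4*(-6))*(-3))*15 = -24*(-3)*15 = 72*15 = 1080)
(-6333 + 18723)*(l + q(1*0)) = (-6333 + 18723)*(1080 - 139) = 12390*941 = 11658990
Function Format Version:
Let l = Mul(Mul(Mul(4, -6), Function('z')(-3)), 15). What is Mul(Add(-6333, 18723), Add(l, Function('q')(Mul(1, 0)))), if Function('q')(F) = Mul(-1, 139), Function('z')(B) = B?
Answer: 11658990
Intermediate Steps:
Function('q')(F) = -139
l = 1080 (l = Mul(Mul(Mul(4, -6), -3), 15) = Mul(Mul(-24, -3), 15) = Mul(72, 15) = 1080)
Mul(Add(-6333, 18723), Add(l, Function('q')(Mul(1, 0)))) = Mul(Add(-6333, 18723), Add(1080, -139)) = Mul(12390, 941) = 11658990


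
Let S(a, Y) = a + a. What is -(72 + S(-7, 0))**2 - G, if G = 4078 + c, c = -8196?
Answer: 754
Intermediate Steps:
S(a, Y) = 2*a
G = -4118 (G = 4078 - 8196 = -4118)
-(72 + S(-7, 0))**2 - G = -(72 + 2*(-7))**2 - 1*(-4118) = -(72 - 14)**2 + 4118 = -1*58**2 + 4118 = -1*3364 + 4118 = -3364 + 4118 = 754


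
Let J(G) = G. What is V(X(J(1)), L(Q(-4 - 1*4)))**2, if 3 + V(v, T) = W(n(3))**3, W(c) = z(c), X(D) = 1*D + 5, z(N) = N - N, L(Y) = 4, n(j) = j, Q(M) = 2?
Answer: 9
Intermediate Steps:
z(N) = 0
X(D) = 5 + D (X(D) = D + 5 = 5 + D)
W(c) = 0
V(v, T) = -3 (V(v, T) = -3 + 0**3 = -3 + 0 = -3)
V(X(J(1)), L(Q(-4 - 1*4)))**2 = (-3)**2 = 9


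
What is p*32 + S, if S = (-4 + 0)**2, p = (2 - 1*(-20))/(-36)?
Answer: -32/9 ≈ -3.5556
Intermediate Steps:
p = -11/18 (p = (2 + 20)*(-1/36) = 22*(-1/36) = -11/18 ≈ -0.61111)
S = 16 (S = (-4)**2 = 16)
p*32 + S = -11/18*32 + 16 = -176/9 + 16 = -32/9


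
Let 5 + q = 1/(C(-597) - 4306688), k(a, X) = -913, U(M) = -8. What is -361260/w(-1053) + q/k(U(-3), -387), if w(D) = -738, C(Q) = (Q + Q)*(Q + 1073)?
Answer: 89330646996721/182487072856 ≈ 489.52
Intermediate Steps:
C(Q) = 2*Q*(1073 + Q) (C(Q) = (2*Q)*(1073 + Q) = 2*Q*(1073 + Q))
q = -24375161/4875032 (q = -5 + 1/(2*(-597)*(1073 - 597) - 4306688) = -5 + 1/(2*(-597)*476 - 4306688) = -5 + 1/(-568344 - 4306688) = -5 + 1/(-4875032) = -5 - 1/4875032 = -24375161/4875032 ≈ -5.0000)
-361260/w(-1053) + q/k(U(-3), -387) = -361260/(-738) - 24375161/4875032/(-913) = -361260*(-1/738) - 24375161/4875032*(-1/913) = 20070/41 + 24375161/4450904216 = 89330646996721/182487072856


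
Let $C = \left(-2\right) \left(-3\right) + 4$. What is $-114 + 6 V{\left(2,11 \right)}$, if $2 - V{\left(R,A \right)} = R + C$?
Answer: $-174$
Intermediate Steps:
$C = 10$ ($C = 6 + 4 = 10$)
$V{\left(R,A \right)} = -8 - R$ ($V{\left(R,A \right)} = 2 - \left(R + 10\right) = 2 - \left(10 + R\right) = -8 - R$)
$-114 + 6 V{\left(2,11 \right)} = -114 + 6 \left(-8 - 2\right) = -114 + 6 \left(-10\right) = -114 - 60 = -174$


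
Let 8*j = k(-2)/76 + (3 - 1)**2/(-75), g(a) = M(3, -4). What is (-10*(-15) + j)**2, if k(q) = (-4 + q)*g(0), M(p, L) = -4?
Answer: 731344804969/32490000 ≈ 22510.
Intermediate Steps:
g(a) = -4
k(q) = 16 - 4*q (k(q) = (-4 + q)*(-4) = 16 - 4*q)
j = 187/5700 (j = ((16 - 4*(-2))/76 + (3 - 1)**2/(-75))/8 = ((16 + 8)*(1/76) + 2**2*(-1/75))/8 = (24*(1/76) + 4*(-1/75))/8 = (6/19 - 4/75)/8 = (1/8)*(374/1425) = 187/5700 ≈ 0.032807)
(-10*(-15) + j)**2 = (-10*(-15) + 187/5700)**2 = (150 + 187/5700)**2 = (855187/5700)**2 = 731344804969/32490000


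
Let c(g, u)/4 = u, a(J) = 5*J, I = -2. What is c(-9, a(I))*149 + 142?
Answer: -5818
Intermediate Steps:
c(g, u) = 4*u
c(-9, a(I))*149 + 142 = (4*(5*(-2)))*149 + 142 = (4*(-10))*149 + 142 = -40*149 + 142 = -5960 + 142 = -5818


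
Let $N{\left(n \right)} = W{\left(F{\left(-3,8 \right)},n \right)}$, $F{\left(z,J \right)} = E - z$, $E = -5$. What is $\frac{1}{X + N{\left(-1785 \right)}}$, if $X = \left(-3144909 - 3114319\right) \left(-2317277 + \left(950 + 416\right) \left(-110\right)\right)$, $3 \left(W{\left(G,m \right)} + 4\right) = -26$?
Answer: $\frac{3}{46334630044270} \approx 6.4746 \cdot 10^{-14}$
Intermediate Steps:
$F{\left(z,J \right)} = -5 - z$
$W{\left(G,m \right)} = - \frac{38}{3}$ ($W{\left(G,m \right)} = -4 + \frac{1}{3} \left(-26\right) = -4 - \frac{26}{3} = - \frac{38}{3}$)
$N{\left(n \right)} = - \frac{38}{3}$
$X = 15444876681436$ ($X = - 6259228 \left(-2317277 + 1366 \left(-110\right)\right) = - 6259228 \left(-2317277 - 150260\right) = \left(-6259228\right) \left(-2467537\right) = 15444876681436$)
$\frac{1}{X + N{\left(-1785 \right)}} = \frac{1}{15444876681436 - \frac{38}{3}} = \frac{1}{\frac{46334630044270}{3}} = \frac{3}{46334630044270}$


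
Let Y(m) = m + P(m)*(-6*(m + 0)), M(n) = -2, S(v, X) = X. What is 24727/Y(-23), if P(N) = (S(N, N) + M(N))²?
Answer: 24727/86227 ≈ 0.28677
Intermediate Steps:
P(N) = (-2 + N)² (P(N) = (N - 2)² = (-2 + N)²)
Y(m) = m - 6*m*(-2 + m)² (Y(m) = m + (-2 + m)²*(-6*(m + 0)) = m + (-2 + m)²*(-6*m) = m - 6*m*(-2 + m)²)
24727/Y(-23) = 24727/(-23 - 6*(-23)*(-2 - 23)²) = 24727/(-23 - 6*(-23)*(-25)²) = 24727/(-23 - 6*(-23)*625) = 24727/(-23 + 86250) = 24727/86227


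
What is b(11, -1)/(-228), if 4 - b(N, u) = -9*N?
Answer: -103/228 ≈ -0.45175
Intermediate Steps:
b(N, u) = 4 + 9*N (b(N, u) = 4 - (-9)*N = 4 + 9*N)
b(11, -1)/(-228) = (4 + 9*11)/(-228) = (4 + 99)*(-1/228) = 103*(-1/228) = -103/228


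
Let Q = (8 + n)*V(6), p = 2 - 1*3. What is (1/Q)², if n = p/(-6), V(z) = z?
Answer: 1/2401 ≈ 0.00041649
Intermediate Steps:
p = -1 (p = 2 - 3 = -1)
n = ⅙ (n = -1/(-6) = -1*(-⅙) = ⅙ ≈ 0.16667)
Q = 49 (Q = (8 + ⅙)*6 = (49/6)*6 = 49)
(1/Q)² = (1/49)² = 1/2401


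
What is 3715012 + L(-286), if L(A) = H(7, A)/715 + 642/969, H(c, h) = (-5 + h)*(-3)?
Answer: 857963881329/230945 ≈ 3.7150e+6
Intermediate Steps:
H(c, h) = 15 - 3*h
L(A) = 31571/46189 - 3*A/715 (L(A) = (15 - 3*A)/715 + 642/969 = (15 - 3*A)*(1/715) + 642*(1/969) = (3/143 - 3*A/715) + 214/323 = 31571/46189 - 3*A/715)
3715012 + L(-286) = 3715012 + (31571/46189 - 3/715*(-286)) = 3715012 + (31571/46189 + 6/5) = 3715012 + 434989/230945 = 857963881329/230945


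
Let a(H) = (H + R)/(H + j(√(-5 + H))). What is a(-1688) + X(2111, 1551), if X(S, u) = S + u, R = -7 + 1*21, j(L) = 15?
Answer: 6128200/1673 ≈ 3663.0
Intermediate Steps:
R = 14 (R = -7 + 21 = 14)
a(H) = (14 + H)/(15 + H) (a(H) = (H + 14)/(H + 15) = (14 + H)/(15 + H))
a(-1688) + X(2111, 1551) = (14 - 1688)/(15 - 1688) + (2111 + 1551) = -1674/(-1673) + 3662 = -1/1673*(-1674) + 3662 = 1674/1673 + 3662 = 6128200/1673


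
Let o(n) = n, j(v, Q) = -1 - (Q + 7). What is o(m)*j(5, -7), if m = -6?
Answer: 6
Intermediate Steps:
j(v, Q) = -8 - Q (j(v, Q) = -1 - (7 + Q) = -1 + (-7 - Q) = -8 - Q)
o(m)*j(5, -7) = -6*(-8 - 1*(-7)) = -6*(-8 + 7) = -6*(-1) = 6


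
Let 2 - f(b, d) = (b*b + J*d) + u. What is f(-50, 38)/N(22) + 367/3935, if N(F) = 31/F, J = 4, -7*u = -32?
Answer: -1608564101/853895 ≈ -1883.8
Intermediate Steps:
u = 32/7 (u = -⅐*(-32) = 32/7 ≈ 4.5714)
f(b, d) = -18/7 - b² - 4*d (f(b, d) = 2 - ((b*b + 4*d) + 32/7) = 2 - ((b² + 4*d) + 32/7) = 2 - (32/7 + b² + 4*d) = 2 + (-32/7 - b² - 4*d) = -18/7 - b² - 4*d)
f(-50, 38)/N(22) + 367/3935 = (-18/7 - 1*(-50)² - 4*38)/((31/22)) + 367/3935 = (-18/7 - 1*2500 - 152)/((31*(1/22))) + 367*(1/3935) = (-18/7 - 2500 - 152)/(31/22) + 367/3935 = -18582/7*22/31 + 367/3935 = -408804/217 + 367/3935 = -1608564101/853895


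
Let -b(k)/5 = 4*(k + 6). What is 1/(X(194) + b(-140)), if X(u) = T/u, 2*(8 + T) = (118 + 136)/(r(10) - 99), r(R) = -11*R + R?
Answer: 38606/103462361 ≈ 0.00037314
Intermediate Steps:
r(R) = -10*R
T = -1719/199 (T = -8 + ((118 + 136)/(-10*10 - 99))/2 = -8 + (254/(-100 - 99))/2 = -8 + (254/(-199))/2 = -8 + (254*(-1/199))/2 = -8 + (½)*(-254/199) = -8 - 127/199 = -1719/199 ≈ -8.6382)
b(k) = -120 - 20*k (b(k) = -20*(k + 6) = -20*(6 + k) = -5*(24 + 4*k) = -120 - 20*k)
X(u) = -1719/(199*u)
1/(X(194) + b(-140)) = 1/(-1719/199/194 + (-120 - 20*(-140))) = 1/(-1719/199*1/194 + (-120 + 2800)) = 1/(-1719/38606 + 2680) = 1/(103462361/38606) = 38606/103462361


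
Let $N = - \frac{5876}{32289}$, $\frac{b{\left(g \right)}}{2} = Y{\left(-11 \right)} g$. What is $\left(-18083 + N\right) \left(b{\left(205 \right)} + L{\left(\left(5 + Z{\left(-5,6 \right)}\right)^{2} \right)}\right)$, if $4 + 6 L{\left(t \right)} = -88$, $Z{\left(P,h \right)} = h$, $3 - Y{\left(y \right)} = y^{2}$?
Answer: $\frac{370184905142}{423} \approx 8.7514 \cdot 10^{8}$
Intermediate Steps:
$Y{\left(y \right)} = 3 - y^{2}$
$L{\left(t \right)} = - \frac{46}{3}$ ($L{\left(t \right)} = - \frac{2}{3} + \frac{1}{6} \left(-88\right) = - \frac{2}{3} - \frac{44}{3} = - \frac{46}{3}$)
$b{\left(g \right)} = - 236 g$ ($b{\left(g \right)} = 2 \left(3 - \left(-11\right)^{2}\right) g = 2 \left(3 - 121\right) g = 2 \left(- 118 g\right) = - 236 g$)
$N = - \frac{5876}{32289}$ ($N = \left(-5876\right) \frac{1}{32289} = - \frac{5876}{32289} \approx -0.18198$)
$\left(-18083 + N\right) \left(b{\left(205 \right)} + L{\left(\left(5 + Z{\left(-5,6 \right)}\right)^{2} \right)}\right) = \left(-18083 - \frac{5876}{32289}\right) \left(\left(-236\right) 205 - \frac{46}{3}\right) = - \frac{583887863 \left(-48380 - \frac{46}{3}\right)}{32289} = \left(- \frac{583887863}{32289}\right) \left(- \frac{145186}{3}\right) = \frac{370184905142}{423}$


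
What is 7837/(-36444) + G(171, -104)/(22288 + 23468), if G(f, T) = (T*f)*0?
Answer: -7837/36444 ≈ -0.21504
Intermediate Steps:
G(f, T) = 0
7837/(-36444) + G(171, -104)/(22288 + 23468) = 7837/(-36444) + 0/(22288 + 23468) = 7837*(-1/36444) + 0/45756 = -7837/36444 + 0*(1/45756) = -7837/36444 + 0 = -7837/36444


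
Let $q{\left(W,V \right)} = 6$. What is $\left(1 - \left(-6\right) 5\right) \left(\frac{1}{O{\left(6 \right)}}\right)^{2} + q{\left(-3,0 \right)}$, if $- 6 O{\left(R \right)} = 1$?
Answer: $1122$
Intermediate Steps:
$O{\left(R \right)} = - \frac{1}{6}$ ($O{\left(R \right)} = \left(- \frac{1}{6}\right) 1 = - \frac{1}{6}$)
$\left(1 - \left(-6\right) 5\right) \left(\frac{1}{O{\left(6 \right)}}\right)^{2} + q{\left(-3,0 \right)} = \left(1 - \left(-6\right) 5\right) \left(\frac{1}{- \frac{1}{6}}\right)^{2} + 6 = \left(1 - -30\right) \left(-6\right)^{2} + 6 = \left(1 + 30\right) 36 + 6 = 31 \cdot 36 + 6 = 1116 + 6 = 1122$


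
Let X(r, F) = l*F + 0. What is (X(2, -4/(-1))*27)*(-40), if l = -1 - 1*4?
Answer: 21600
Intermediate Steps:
l = -5 (l = -1 - 4 = -5)
X(r, F) = -5*F (X(r, F) = -5*F + 0 = -5*F)
(X(2, -4/(-1))*27)*(-40) = (-(-20)/(-1)*27)*(-40) = (-(-20)*(-1)*27)*(-40) = (-5*4*27)*(-40) = -20*27*(-40) = -540*(-40) = 21600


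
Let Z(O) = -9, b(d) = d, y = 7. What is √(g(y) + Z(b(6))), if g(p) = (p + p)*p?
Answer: √89 ≈ 9.4340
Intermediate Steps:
g(p) = 2*p² (g(p) = (2*p)*p = 2*p²)
√(g(y) + Z(b(6))) = √(2*7² - 9) = √(2*49 - 9) = √(98 - 9) = √89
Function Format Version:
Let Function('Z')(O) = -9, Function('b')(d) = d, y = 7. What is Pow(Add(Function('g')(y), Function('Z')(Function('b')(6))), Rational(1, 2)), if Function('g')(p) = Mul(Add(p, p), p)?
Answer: Pow(89, Rational(1, 2)) ≈ 9.4340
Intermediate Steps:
Function('g')(p) = Mul(2, Pow(p, 2)) (Function('g')(p) = Mul(Mul(2, p), p) = Mul(2, Pow(p, 2)))
Pow(Add(Function('g')(y), Function('Z')(Function('b')(6))), Rational(1, 2)) = Pow(Add(Mul(2, Pow(7, 2)), -9), Rational(1, 2)) = Pow(Add(Mul(2, 49), -9), Rational(1, 2)) = Pow(Add(98, -9), Rational(1, 2)) = Pow(89, Rational(1, 2))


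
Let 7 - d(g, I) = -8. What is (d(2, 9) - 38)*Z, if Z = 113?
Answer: -2599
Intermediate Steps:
d(g, I) = 15 (d(g, I) = 7 - 1*(-8) = 7 + 8 = 15)
(d(2, 9) - 38)*Z = (15 - 38)*113 = -23*113 = -2599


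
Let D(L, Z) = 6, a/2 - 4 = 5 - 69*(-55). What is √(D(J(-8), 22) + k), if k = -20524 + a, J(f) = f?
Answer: I*√12910 ≈ 113.62*I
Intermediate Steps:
a = 7608 (a = 8 + 2*(5 - 69*(-55)) = 8 + 2*(5 + 3795) = 8 + 2*3800 = 8 + 7600 = 7608)
k = -12916 (k = -20524 + 7608 = -12916)
√(D(J(-8), 22) + k) = √(6 - 12916) = √(-12910) = I*√12910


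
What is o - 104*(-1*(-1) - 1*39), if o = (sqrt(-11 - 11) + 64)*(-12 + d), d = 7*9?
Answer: 7216 + 51*I*sqrt(22) ≈ 7216.0 + 239.21*I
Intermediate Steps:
d = 63
o = 3264 + 51*I*sqrt(22) (o = (sqrt(-11 - 11) + 64)*(-12 + 63) = (sqrt(-22) + 64)*51 = (I*sqrt(22) + 64)*51 = (64 + I*sqrt(22))*51 = 3264 + 51*I*sqrt(22) ≈ 3264.0 + 239.21*I)
o - 104*(-1*(-1) - 1*39) = (3264 + 51*I*sqrt(22)) - 104*(-1*(-1) - 1*39) = (3264 + 51*I*sqrt(22)) - 104*(1 - 39) = (3264 + 51*I*sqrt(22)) - 104*(-38) = (3264 + 51*I*sqrt(22)) + 3952 = 7216 + 51*I*sqrt(22)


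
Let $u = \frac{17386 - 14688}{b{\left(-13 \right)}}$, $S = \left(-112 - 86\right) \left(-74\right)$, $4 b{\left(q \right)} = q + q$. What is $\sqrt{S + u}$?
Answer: $\frac{2 \sqrt{601510}}{13} \approx 119.32$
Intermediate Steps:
$b{\left(q \right)} = \frac{q}{2}$ ($b{\left(q \right)} = \frac{q + q}{4} = \frac{2 q}{4} = \frac{q}{2}$)
$S = 14652$ ($S = \left(-198\right) \left(-74\right) = 14652$)
$u = - \frac{5396}{13}$ ($u = \frac{17386 - 14688}{\frac{1}{2} \left(-13\right)} = \frac{2698}{- \frac{13}{2}} = 2698 \left(- \frac{2}{13}\right) = - \frac{5396}{13} \approx -415.08$)
$\sqrt{S + u} = \sqrt{14652 - \frac{5396}{13}} = \sqrt{\frac{185080}{13}} = \frac{2 \sqrt{601510}}{13}$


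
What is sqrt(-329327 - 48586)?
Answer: I*sqrt(377913) ≈ 614.75*I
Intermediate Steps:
sqrt(-329327 - 48586) = sqrt(-377913) = I*sqrt(377913)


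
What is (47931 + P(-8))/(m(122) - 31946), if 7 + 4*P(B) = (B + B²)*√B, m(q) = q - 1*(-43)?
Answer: -191717/127124 - 28*I*√2/31781 ≈ -1.5081 - 0.001246*I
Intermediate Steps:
m(q) = 43 + q (m(q) = q + 43 = 43 + q)
P(B) = -7/4 + √B*(B + B²)/4 (P(B) = -7/4 + ((B + B²)*√B)/4 = -7/4 + (√B*(B + B²))/4 = -7/4 + √B*(B + B²)/4)
(47931 + P(-8))/(m(122) - 31946) = (47931 + (-7/4 + (-8)^(3/2)/4 + (-8)^(5/2)/4))/((43 + 122) - 31946) = (47931 + (-7/4 + (-16*I*√2)/4 + (128*I*√2)/4))/(165 - 31946) = (47931 + (-7/4 - 4*I*√2 + 32*I*√2))/(-31781) = (47931 + (-7/4 + 28*I*√2))*(-1/31781) = (191717/4 + 28*I*√2)*(-1/31781) = -191717/127124 - 28*I*√2/31781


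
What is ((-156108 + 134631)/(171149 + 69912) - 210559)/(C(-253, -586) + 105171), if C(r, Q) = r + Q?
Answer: -12689396144/6287594063 ≈ -2.0182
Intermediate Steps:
C(r, Q) = Q + r
((-156108 + 134631)/(171149 + 69912) - 210559)/(C(-253, -586) + 105171) = ((-156108 + 134631)/(171149 + 69912) - 210559)/((-586 - 253) + 105171) = (-21477/241061 - 210559)/(-839 + 105171) = (-21477*1/241061 - 210559)/104332 = (-21477/241061 - 210559)*(1/104332) = -50757584576/241061*1/104332 = -12689396144/6287594063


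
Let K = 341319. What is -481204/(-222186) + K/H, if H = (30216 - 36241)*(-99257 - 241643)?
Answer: 494215779496667/228176412292500 ≈ 2.1659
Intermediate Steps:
H = 2053922500 (H = -6025*(-340900) = 2053922500)
-481204/(-222186) + K/H = -481204/(-222186) + 341319/2053922500 = -481204*(-1/222186) + 341319*(1/2053922500) = 240602/111093 + 341319/2053922500 = 494215779496667/228176412292500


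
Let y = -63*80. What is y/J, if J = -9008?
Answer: 315/563 ≈ 0.55950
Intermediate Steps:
y = -5040
y/J = -5040/(-9008) = -5040*(-1/9008) = 315/563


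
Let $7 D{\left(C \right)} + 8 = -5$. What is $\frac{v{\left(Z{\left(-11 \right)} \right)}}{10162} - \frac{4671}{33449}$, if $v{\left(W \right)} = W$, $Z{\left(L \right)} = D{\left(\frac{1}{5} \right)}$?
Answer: $- \frac{332701751}{2379361166} \approx -0.13983$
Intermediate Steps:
$D{\left(C \right)} = - \frac{13}{7}$ ($D{\left(C \right)} = - \frac{8}{7} + \frac{1}{7} \left(-5\right) = - \frac{8}{7} - \frac{5}{7} = - \frac{13}{7}$)
$Z{\left(L \right)} = - \frac{13}{7}$
$\frac{v{\left(Z{\left(-11 \right)} \right)}}{10162} - \frac{4671}{33449} = - \frac{13}{7 \cdot 10162} - \frac{4671}{33449} = \left(- \frac{13}{7}\right) \frac{1}{10162} - \frac{4671}{33449} = - \frac{13}{71134} - \frac{4671}{33449} = - \frac{332701751}{2379361166}$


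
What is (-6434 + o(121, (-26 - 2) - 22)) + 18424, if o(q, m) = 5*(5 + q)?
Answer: 12620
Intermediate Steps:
o(q, m) = 25 + 5*q
(-6434 + o(121, (-26 - 2) - 22)) + 18424 = (-6434 + (25 + 5*121)) + 18424 = (-6434 + (25 + 605)) + 18424 = (-6434 + 630) + 18424 = -5804 + 18424 = 12620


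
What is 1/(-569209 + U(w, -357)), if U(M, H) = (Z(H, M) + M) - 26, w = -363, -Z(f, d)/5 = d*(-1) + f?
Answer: -1/569628 ≈ -1.7555e-6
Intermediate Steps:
Z(f, d) = -5*f + 5*d (Z(f, d) = -5*(d*(-1) + f) = -5*(-d + f) = -5*(f - d) = -5*f + 5*d)
U(M, H) = -26 - 5*H + 6*M (U(M, H) = ((-5*H + 5*M) + M) - 26 = (-5*H + 6*M) - 26 = -26 - 5*H + 6*M)
1/(-569209 + U(w, -357)) = 1/(-569209 + (-26 - 5*(-357) + 6*(-363))) = 1/(-569209 + (-26 + 1785 - 2178)) = 1/(-569209 - 419) = 1/(-569628) = -1/569628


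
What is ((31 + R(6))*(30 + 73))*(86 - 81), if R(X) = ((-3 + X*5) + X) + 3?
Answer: 34505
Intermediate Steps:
R(X) = 6*X (R(X) = ((-3 + 5*X) + X) + 3 = (-3 + 6*X) + 3 = 6*X)
((31 + R(6))*(30 + 73))*(86 - 81) = ((31 + 6*6)*(30 + 73))*(86 - 81) = ((31 + 36)*103)*5 = (67*103)*5 = 6901*5 = 34505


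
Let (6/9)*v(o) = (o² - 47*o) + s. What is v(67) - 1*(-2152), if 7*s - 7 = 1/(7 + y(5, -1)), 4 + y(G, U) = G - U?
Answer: 87434/21 ≈ 4163.5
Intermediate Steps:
y(G, U) = -4 + G - U (y(G, U) = -4 + (G - U) = -4 + G - U)
s = 64/63 (s = 1 + 1/(7*(7 + (-4 + 5 - 1*(-1)))) = 1 + 1/(7*(7 + (-4 + 5 + 1))) = 1 + 1/(7*(7 + 2)) = 1 + (⅐)/9 = 1 + (⅐)*(⅑) = 1 + 1/63 = 64/63 ≈ 1.0159)
v(o) = 32/21 - 141*o/2 + 3*o²/2 (v(o) = 3*((o² - 47*o) + 64/63)/2 = 3*(64/63 + o² - 47*o)/2 = 32/21 - 141*o/2 + 3*o²/2)
v(67) - 1*(-2152) = (32/21 - 141/2*67 + (3/2)*67²) - 1*(-2152) = (32/21 - 9447/2 + (3/2)*4489) + 2152 = (32/21 - 9447/2 + 13467/2) + 2152 = 42242/21 + 2152 = 87434/21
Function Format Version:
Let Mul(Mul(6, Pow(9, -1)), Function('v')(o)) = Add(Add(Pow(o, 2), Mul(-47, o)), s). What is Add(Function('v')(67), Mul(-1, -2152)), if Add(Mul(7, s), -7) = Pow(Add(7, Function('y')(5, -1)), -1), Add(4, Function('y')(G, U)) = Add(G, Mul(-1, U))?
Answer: Rational(87434, 21) ≈ 4163.5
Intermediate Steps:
Function('y')(G, U) = Add(-4, G, Mul(-1, U)) (Function('y')(G, U) = Add(-4, Add(G, Mul(-1, U))) = Add(-4, G, Mul(-1, U)))
s = Rational(64, 63) (s = Add(1, Mul(Rational(1, 7), Pow(Add(7, Add(-4, 5, Mul(-1, -1))), -1))) = Add(1, Mul(Rational(1, 7), Pow(Add(7, Add(-4, 5, 1)), -1))) = Add(1, Mul(Rational(1, 7), Pow(Add(7, 2), -1))) = Add(1, Mul(Rational(1, 7), Pow(9, -1))) = Add(1, Mul(Rational(1, 7), Rational(1, 9))) = Add(1, Rational(1, 63)) = Rational(64, 63) ≈ 1.0159)
Function('v')(o) = Add(Rational(32, 21), Mul(Rational(-141, 2), o), Mul(Rational(3, 2), Pow(o, 2))) (Function('v')(o) = Mul(Rational(3, 2), Add(Add(Pow(o, 2), Mul(-47, o)), Rational(64, 63))) = Mul(Rational(3, 2), Add(Rational(64, 63), Pow(o, 2), Mul(-47, o))) = Add(Rational(32, 21), Mul(Rational(-141, 2), o), Mul(Rational(3, 2), Pow(o, 2))))
Add(Function('v')(67), Mul(-1, -2152)) = Add(Add(Rational(32, 21), Mul(Rational(-141, 2), 67), Mul(Rational(3, 2), Pow(67, 2))), Mul(-1, -2152)) = Add(Add(Rational(32, 21), Rational(-9447, 2), Mul(Rational(3, 2), 4489)), 2152) = Add(Add(Rational(32, 21), Rational(-9447, 2), Rational(13467, 2)), 2152) = Add(Rational(42242, 21), 2152) = Rational(87434, 21)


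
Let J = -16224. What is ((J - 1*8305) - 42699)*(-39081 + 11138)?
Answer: 1878552004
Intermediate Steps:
((J - 1*8305) - 42699)*(-39081 + 11138) = ((-16224 - 1*8305) - 42699)*(-39081 + 11138) = ((-16224 - 8305) - 42699)*(-27943) = (-24529 - 42699)*(-27943) = -67228*(-27943) = 1878552004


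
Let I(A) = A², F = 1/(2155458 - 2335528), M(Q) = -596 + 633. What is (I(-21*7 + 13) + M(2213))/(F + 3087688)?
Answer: 3239999510/555999978159 ≈ 0.0058273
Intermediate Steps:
M(Q) = 37
F = -1/180070 (F = 1/(-180070) = -1/180070 ≈ -5.5534e-6)
(I(-21*7 + 13) + M(2213))/(F + 3087688) = ((-21*7 + 13)² + 37)/(-1/180070 + 3087688) = ((-147 + 13)² + 37)/(555999978159/180070) = ((-134)² + 37)*(180070/555999978159) = (17956 + 37)*(180070/555999978159) = 17993*(180070/555999978159) = 3239999510/555999978159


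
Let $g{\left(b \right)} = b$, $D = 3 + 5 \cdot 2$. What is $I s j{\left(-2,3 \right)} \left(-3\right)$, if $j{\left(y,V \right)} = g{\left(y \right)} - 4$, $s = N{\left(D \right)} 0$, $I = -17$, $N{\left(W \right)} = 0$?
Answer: $0$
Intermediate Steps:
$D = 13$ ($D = 3 + 10 = 13$)
$s = 0$ ($s = 0 \cdot 0 = 0$)
$j{\left(y,V \right)} = -4 + y$ ($j{\left(y,V \right)} = y - 4 = -4 + y$)
$I s j{\left(-2,3 \right)} \left(-3\right) = \left(-17\right) 0 \left(-4 - 2\right) \left(-3\right) = 0 \left(-6\right) \left(-3\right) = 0 \left(-3\right) = 0$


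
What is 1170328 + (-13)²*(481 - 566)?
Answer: 1155963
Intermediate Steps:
1170328 + (-13)²*(481 - 566) = 1170328 + 169*(-85) = 1170328 - 14365 = 1155963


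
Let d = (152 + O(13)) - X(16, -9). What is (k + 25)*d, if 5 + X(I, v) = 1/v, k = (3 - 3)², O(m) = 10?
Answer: 37600/9 ≈ 4177.8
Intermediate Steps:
k = 0 (k = 0² = 0)
X(I, v) = -5 + 1/v
d = 1504/9 (d = (152 + 10) - (-5 + 1/(-9)) = 162 - (-5 - ⅑) = 162 - 1*(-46/9) = 162 + 46/9 = 1504/9 ≈ 167.11)
(k + 25)*d = (0 + 25)*(1504/9) = 25*(1504/9) = 37600/9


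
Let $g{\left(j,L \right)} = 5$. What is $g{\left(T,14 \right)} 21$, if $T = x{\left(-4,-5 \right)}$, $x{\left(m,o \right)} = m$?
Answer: $105$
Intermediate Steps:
$T = -4$
$g{\left(T,14 \right)} 21 = 5 \cdot 21 = 105$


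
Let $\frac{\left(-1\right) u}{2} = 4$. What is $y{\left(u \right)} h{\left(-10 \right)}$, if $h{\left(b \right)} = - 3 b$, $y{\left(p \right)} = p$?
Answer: $-240$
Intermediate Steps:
$u = -8$ ($u = \left(-2\right) 4 = -8$)
$y{\left(u \right)} h{\left(-10 \right)} = - 8 \left(\left(-3\right) \left(-10\right)\right) = \left(-8\right) 30 = -240$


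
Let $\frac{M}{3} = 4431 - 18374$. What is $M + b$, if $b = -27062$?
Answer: $-68891$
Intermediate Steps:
$M = -41829$ ($M = 3 \left(4431 - 18374\right) = 3 \left(-13943\right) = -41829$)
$M + b = -41829 - 27062 = -68891$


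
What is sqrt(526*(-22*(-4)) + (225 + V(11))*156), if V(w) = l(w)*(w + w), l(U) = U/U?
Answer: 2*sqrt(21205) ≈ 291.24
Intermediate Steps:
l(U) = 1
V(w) = 2*w (V(w) = 1*(w + w) = 1*(2*w) = 2*w)
sqrt(526*(-22*(-4)) + (225 + V(11))*156) = sqrt(526*(-22*(-4)) + (225 + 2*11)*156) = sqrt(526*88 + (225 + 22)*156) = sqrt(46288 + 247*156) = sqrt(46288 + 38532) = sqrt(84820) = 2*sqrt(21205)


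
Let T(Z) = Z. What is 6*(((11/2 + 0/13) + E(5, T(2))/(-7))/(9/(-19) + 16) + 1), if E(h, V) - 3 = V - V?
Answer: 16437/2065 ≈ 7.9598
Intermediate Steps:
E(h, V) = 3 (E(h, V) = 3 + (V - V) = 3 + 0 = 3)
6*(((11/2 + 0/13) + E(5, T(2))/(-7))/(9/(-19) + 16) + 1) = 6*(((11/2 + 0/13) + 3/(-7))/(9/(-19) + 16) + 1) = 6*(((11*(1/2) + 0*(1/13)) + 3*(-1/7))/(9*(-1/19) + 16) + 1) = 6*(((11/2 + 0) - 3/7)/(-9/19 + 16) + 1) = 6*((11/2 - 3/7)/(295/19) + 1) = 6*((71/14)*(19/295) + 1) = 6*(1349/4130 + 1) = 6*(5479/4130) = 16437/2065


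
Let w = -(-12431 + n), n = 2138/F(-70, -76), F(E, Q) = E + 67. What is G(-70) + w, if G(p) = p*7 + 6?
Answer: 37979/3 ≈ 12660.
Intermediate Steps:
F(E, Q) = 67 + E
n = -2138/3 (n = 2138/(67 - 70) = 2138/(-3) = 2138*(-⅓) = -2138/3 ≈ -712.67)
G(p) = 6 + 7*p (G(p) = 7*p + 6 = 6 + 7*p)
w = 39431/3 (w = -(-12431 - 2138/3) = -1*(-39431/3) = 39431/3 ≈ 13144.)
G(-70) + w = (6 + 7*(-70)) + 39431/3 = (6 - 490) + 39431/3 = -484 + 39431/3 = 37979/3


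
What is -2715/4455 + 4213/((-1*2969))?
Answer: -1788650/881793 ≈ -2.0284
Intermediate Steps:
-2715/4455 + 4213/((-1*2969)) = -2715*1/4455 + 4213/(-2969) = -181/297 + 4213*(-1/2969) = -181/297 - 4213/2969 = -1788650/881793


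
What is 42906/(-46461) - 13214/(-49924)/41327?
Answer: -867876840867/939791766914 ≈ -0.92348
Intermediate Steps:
42906/(-46461) - 13214/(-49924)/41327 = 42906*(-1/46461) - 13214*(-1/49924)*(1/41327) = -14302/15487 + (6607/24962)*(1/41327) = -14302/15487 + 6607/1031604574 = -867876840867/939791766914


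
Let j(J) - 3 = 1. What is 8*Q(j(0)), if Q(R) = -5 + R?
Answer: -8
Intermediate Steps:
j(J) = 4 (j(J) = 3 + 1 = 4)
8*Q(j(0)) = 8*(-5 + 4) = 8*(-1) = -8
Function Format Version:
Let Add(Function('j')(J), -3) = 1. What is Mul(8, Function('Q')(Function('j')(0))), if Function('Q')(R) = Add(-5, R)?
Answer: -8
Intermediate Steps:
Function('j')(J) = 4 (Function('j')(J) = Add(3, 1) = 4)
Mul(8, Function('Q')(Function('j')(0))) = Mul(8, Add(-5, 4)) = Mul(8, -1) = -8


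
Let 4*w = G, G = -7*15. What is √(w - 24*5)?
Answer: 3*I*√65/2 ≈ 12.093*I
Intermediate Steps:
G = -105
w = -105/4 (w = (¼)*(-105) = -105/4 ≈ -26.250)
√(w - 24*5) = √(-105/4 - 24*5) = √(-105/4 - 120) = √(-585/4) = 3*I*√65/2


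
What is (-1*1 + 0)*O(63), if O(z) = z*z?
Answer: -3969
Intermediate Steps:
O(z) = z²
(-1*1 + 0)*O(63) = (-1*1 + 0)*63² = (-1 + 0)*3969 = -1*3969 = -3969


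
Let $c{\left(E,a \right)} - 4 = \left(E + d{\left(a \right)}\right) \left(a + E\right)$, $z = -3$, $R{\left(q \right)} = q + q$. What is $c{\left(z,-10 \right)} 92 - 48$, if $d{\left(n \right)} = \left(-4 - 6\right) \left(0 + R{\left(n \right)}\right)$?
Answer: $-235292$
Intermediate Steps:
$R{\left(q \right)} = 2 q$
$d{\left(n \right)} = - 20 n$ ($d{\left(n \right)} = \left(-4 - 6\right) \left(0 + 2 n\right) = \left(-4 - 6\right) 2 n = - 10 \cdot 2 n = - 20 n$)
$c{\left(E,a \right)} = 4 + \left(E + a\right) \left(E - 20 a\right)$ ($c{\left(E,a \right)} = 4 + \left(E - 20 a\right) \left(a + E\right) = 4 + \left(E - 20 a\right) \left(E + a\right) = 4 + \left(E + a\right) \left(E - 20 a\right)$)
$c{\left(z,-10 \right)} 92 - 48 = \left(4 + \left(-3\right)^{2} - 20 \left(-10\right)^{2} - \left(-57\right) \left(-10\right)\right) 92 - 48 = \left(4 + 9 - 2000 - 570\right) 92 - 48 = \left(-2557\right) 92 - 48 = -235244 - 48 = -235292$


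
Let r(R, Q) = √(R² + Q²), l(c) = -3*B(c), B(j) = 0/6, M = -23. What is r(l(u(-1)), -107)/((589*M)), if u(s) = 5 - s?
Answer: -107/13547 ≈ -0.0078984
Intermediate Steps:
B(j) = 0 (B(j) = 0*(⅙) = 0)
l(c) = 0 (l(c) = -3*0 = 0)
r(R, Q) = √(Q² + R²)
r(l(u(-1)), -107)/((589*M)) = √((-107)² + 0²)/((589*(-23))) = √(11449 + 0)/(-13547) = √11449*(-1/13547) = 107*(-1/13547) = -107/13547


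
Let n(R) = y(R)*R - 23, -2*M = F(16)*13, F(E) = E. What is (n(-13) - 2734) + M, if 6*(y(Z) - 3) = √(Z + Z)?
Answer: -2900 - 13*I*√26/6 ≈ -2900.0 - 11.048*I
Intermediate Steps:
M = -104 (M = -8*13 = -½*208 = -104)
y(Z) = 3 + √2*√Z/6 (y(Z) = 3 + √(Z + Z)/6 = 3 + √(2*Z)/6 = 3 + (√2*√Z)/6 = 3 + √2*√Z/6)
n(R) = -23 + R*(3 + √2*√R/6) (n(R) = (3 + √2*√R/6)*R - 23 = R*(3 + √2*√R/6) - 23 = -23 + R*(3 + √2*√R/6))
(n(-13) - 2734) + M = ((-23 + (⅙)*(-13)*(18 + √2*√(-13))) - 2734) - 104 = ((-23 + (⅙)*(-13)*(18 + √2*(I*√13))) - 2734) - 104 = ((-23 + (⅙)*(-13)*(18 + I*√26)) - 2734) - 104 = ((-23 + (-39 - 13*I*√26/6)) - 2734) - 104 = ((-62 - 13*I*√26/6) - 2734) - 104 = (-2796 - 13*I*√26/6) - 104 = -2900 - 13*I*√26/6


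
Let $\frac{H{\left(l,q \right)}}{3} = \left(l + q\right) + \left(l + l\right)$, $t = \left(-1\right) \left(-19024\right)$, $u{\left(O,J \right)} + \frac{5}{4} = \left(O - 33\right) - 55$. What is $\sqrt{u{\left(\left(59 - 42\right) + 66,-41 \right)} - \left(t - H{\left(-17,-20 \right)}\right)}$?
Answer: $\frac{i \sqrt{76973}}{2} \approx 138.72 i$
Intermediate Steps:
$u{\left(O,J \right)} = - \frac{357}{4} + O$ ($u{\left(O,J \right)} = - \frac{5}{4} + \left(\left(O - 33\right) - 55\right) = - \frac{5}{4} + \left(\left(-33 + O\right) - 55\right) = - \frac{5}{4} + \left(-88 + O\right) = - \frac{357}{4} + O$)
$t = 19024$
$H{\left(l,q \right)} = 3 q + 9 l$ ($H{\left(l,q \right)} = 3 \left(\left(l + q\right) + \left(l + l\right)\right) = 3 \left(\left(l + q\right) + 2 l\right) = 3 \left(q + 3 l\right) = 3 q + 9 l$)
$\sqrt{u{\left(\left(59 - 42\right) + 66,-41 \right)} - \left(t - H{\left(-17,-20 \right)}\right)} = \sqrt{\left(- \frac{357}{4} + \left(\left(59 - 42\right) + 66\right)\right) + \left(\left(3 \left(-20\right) + 9 \left(-17\right)\right) - 19024\right)} = \sqrt{\left(- \frac{357}{4} + \left(17 + 66\right)\right) - 19237} = \sqrt{\left(- \frac{357}{4} + 83\right) - 19237} = \sqrt{- \frac{25}{4} - 19237} = \sqrt{- \frac{76973}{4}} = \frac{i \sqrt{76973}}{2}$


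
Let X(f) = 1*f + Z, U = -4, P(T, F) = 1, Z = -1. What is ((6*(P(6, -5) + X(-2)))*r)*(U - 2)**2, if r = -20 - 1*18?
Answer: 16416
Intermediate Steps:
X(f) = -1 + f (X(f) = 1*f - 1 = f - 1 = -1 + f)
r = -38 (r = -20 - 18 = -38)
((6*(P(6, -5) + X(-2)))*r)*(U - 2)**2 = ((6*(1 + (-1 - 2)))*(-38))*(-4 - 2)**2 = ((6*(1 - 3))*(-38))*(-6)**2 = ((6*(-2))*(-38))*36 = -12*(-38)*36 = 456*36 = 16416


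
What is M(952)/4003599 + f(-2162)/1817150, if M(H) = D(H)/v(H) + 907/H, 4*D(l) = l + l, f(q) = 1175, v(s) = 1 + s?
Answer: 85406679275473/132008286916903992 ≈ 0.00064698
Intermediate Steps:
D(l) = l/2 (D(l) = (l + l)/4 = (2*l)/4 = l/2)
M(H) = 907/H + H/(2*(1 + H)) (M(H) = (H/2)/(1 + H) + 907/H = H/(2*(1 + H)) + 907/H = 907/H + H/(2*(1 + H)))
M(952)/4003599 + f(-2162)/1817150 = ((½)*(1814 + 952² + 1814*952)/(952*(1 + 952)))/4003599 + 1175/1817150 = ((½)*(1/952)*(1814 + 906304 + 1726928)/953)*(1/4003599) + 1175*(1/1817150) = ((½)*(1/952)*(1/953)*2635046)*(1/4003599) + 47/72686 = (1317523/907256)*(1/4003599) + 47/72686 = 1317523/3632289214344 + 47/72686 = 85406679275473/132008286916903992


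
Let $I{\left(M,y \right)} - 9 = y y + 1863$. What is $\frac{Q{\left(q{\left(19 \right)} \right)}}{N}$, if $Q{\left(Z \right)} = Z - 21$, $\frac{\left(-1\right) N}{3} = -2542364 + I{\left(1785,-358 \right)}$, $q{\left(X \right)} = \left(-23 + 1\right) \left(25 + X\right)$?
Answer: $- \frac{989}{7236984} \approx -0.00013666$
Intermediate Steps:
$I{\left(M,y \right)} = 1872 + y^{2}$ ($I{\left(M,y \right)} = 9 + \left(y y + 1863\right) = 9 + \left(y^{2} + 1863\right) = 9 + \left(1863 + y^{2}\right) = 1872 + y^{2}$)
$q{\left(X \right)} = -550 - 22 X$ ($q{\left(X \right)} = - 22 \left(25 + X\right) = -550 - 22 X$)
$N = 7236984$ ($N = - 3 \left(-2542364 + \left(1872 + \left(-358\right)^{2}\right)\right) = - 3 \left(-2542364 + \left(1872 + 128164\right)\right) = - 3 \left(-2542364 + 130036\right) = \left(-3\right) \left(-2412328\right) = 7236984$)
$Q{\left(Z \right)} = -21 + Z$ ($Q{\left(Z \right)} = Z - 21 = -21 + Z$)
$\frac{Q{\left(q{\left(19 \right)} \right)}}{N} = \frac{-21 - 968}{7236984} = \left(-21 - 968\right) \frac{1}{7236984} = \left(-989\right) \frac{1}{7236984} = - \frac{989}{7236984}$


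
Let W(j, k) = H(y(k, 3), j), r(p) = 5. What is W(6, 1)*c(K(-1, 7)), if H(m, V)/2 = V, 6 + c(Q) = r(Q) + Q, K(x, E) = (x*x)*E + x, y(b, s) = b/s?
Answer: 60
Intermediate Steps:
K(x, E) = x + E*x² (K(x, E) = x²*E + x = E*x² + x = x + E*x²)
c(Q) = -1 + Q (c(Q) = -6 + (5 + Q) = -1 + Q)
H(m, V) = 2*V
W(j, k) = 2*j
W(6, 1)*c(K(-1, 7)) = (2*6)*(-1 - (1 + 7*(-1))) = 12*(-1 - (1 - 7)) = 12*(-1 - 1*(-6)) = 12*(-1 + 6) = 12*5 = 60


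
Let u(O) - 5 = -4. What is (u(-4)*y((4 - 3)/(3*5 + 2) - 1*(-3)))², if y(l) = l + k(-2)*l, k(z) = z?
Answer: 2704/289 ≈ 9.3564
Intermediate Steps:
u(O) = 1 (u(O) = 5 - 4 = 1)
y(l) = -l (y(l) = l - 2*l = -l)
(u(-4)*y((4 - 3)/(3*5 + 2) - 1*(-3)))² = (1*(-((4 - 3)/(3*5 + 2) - 1*(-3))))² = (1*(-(1/(15 + 2) + 3)))² = (1*(-(1/17 + 3)))² = (1*(-1*52/17))² = (1*(-52/17))² = (-52/17)² = 2704/289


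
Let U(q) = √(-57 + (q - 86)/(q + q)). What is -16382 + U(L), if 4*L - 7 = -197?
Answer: -16382 + I*√2006970/190 ≈ -16382.0 + 7.4562*I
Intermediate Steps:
L = -95/2 (L = 7/4 + (¼)*(-197) = 7/4 - 197/4 = -95/2 ≈ -47.500)
U(q) = √(-57 + (-86 + q)/(2*q)) (U(q) = √(-57 + (-86 + q)/((2*q))) = √(-57 + (-86 + q)*(1/(2*q))) = √(-57 + (-86 + q)/(2*q)))
-16382 + U(L) = -16382 + √(-226 - 172/(-95/2))/2 = -16382 + √(-226 - 172*(-2/95))/2 = -16382 + √(-226 + 344/95)/2 = -16382 + √(-21126/95)/2 = -16382 + (I*√2006970/95)/2 = -16382 + I*√2006970/190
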